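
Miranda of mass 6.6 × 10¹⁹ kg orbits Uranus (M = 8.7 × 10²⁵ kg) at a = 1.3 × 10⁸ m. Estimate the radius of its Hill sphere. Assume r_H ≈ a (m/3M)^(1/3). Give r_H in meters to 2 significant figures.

r_H ≈ a (m/3M)^(1/3)
    = (1.3 × 10⁸) × (6.6 × 10¹⁹ / (3 × 8.7 × 10²⁵))^(1/3)
    = 8.2 × 10⁵ m

8.2 × 10⁵ m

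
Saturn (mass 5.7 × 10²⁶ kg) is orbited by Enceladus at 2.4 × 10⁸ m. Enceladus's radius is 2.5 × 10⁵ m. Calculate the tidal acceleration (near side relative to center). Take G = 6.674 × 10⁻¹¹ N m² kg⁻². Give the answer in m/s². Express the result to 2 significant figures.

1.4 × 10⁻³ m/s²

Δa = 2GMr/d³
   = 2 × (6.674 × 10⁻¹¹) × (5.7 × 10²⁶) × (2.5 × 10⁵) / (2.4 × 10⁸)³
   = 1.4 × 10⁻³ m/s²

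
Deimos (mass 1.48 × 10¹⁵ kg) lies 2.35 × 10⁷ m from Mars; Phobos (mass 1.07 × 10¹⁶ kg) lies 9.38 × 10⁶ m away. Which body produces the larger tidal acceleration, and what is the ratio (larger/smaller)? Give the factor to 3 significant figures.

Compare M/d³ for the two perturbers:
Deimos: (1.48 × 10¹⁵) / (2.35 × 10⁷)³ = 1.140 × 10⁻⁷
Phobos: (1.07 × 10¹⁶) / (9.38 × 10⁶)³ = 1.297 × 10⁻⁵
Ratio (larger/smaller) = 114

Phobos, by a factor of ≈ 114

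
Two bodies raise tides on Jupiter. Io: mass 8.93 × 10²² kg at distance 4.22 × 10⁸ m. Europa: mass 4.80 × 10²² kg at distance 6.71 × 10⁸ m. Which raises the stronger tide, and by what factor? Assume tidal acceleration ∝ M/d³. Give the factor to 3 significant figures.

Io, by a factor of ≈ 7.48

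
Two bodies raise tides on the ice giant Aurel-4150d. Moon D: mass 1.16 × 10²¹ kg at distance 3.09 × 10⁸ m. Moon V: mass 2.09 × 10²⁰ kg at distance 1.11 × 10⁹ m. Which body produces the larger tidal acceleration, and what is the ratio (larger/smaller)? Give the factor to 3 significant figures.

Moon D, by a factor of ≈ 257

The tide-raising term goes as M/d³ (the gradient of a 1/d² field).
Moon D: (1.16 × 10²¹) / (3.09 × 10⁸)³ = 3.932 × 10⁻⁵
Moon V: (2.09 × 10²⁰) / (1.11 × 10⁹)³ = 1.528 × 10⁻⁷
Ratio (larger/smaller) = 257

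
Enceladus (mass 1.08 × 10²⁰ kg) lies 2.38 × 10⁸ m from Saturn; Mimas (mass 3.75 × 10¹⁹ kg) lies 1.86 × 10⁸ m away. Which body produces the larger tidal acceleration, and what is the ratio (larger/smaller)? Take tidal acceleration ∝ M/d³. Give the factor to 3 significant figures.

Compare M/d³ for the two perturbers:
Enceladus: (1.08 × 10²⁰) / (2.38 × 10⁸)³ = 8.011 × 10⁻⁶
Mimas: (3.75 × 10¹⁹) / (1.86 × 10⁸)³ = 5.828 × 10⁻⁶
Ratio (larger/smaller) = 1.37

Enceladus, by a factor of ≈ 1.37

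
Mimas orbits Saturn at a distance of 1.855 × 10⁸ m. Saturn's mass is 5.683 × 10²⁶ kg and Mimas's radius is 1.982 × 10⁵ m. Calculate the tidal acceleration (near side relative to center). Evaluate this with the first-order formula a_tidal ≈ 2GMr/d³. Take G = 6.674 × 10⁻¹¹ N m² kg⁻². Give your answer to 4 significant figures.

Δa = 2GMr/d³
   = 2 × (6.674 × 10⁻¹¹) × (5.683 × 10²⁶) × (1.982 × 10⁵) / (1.855 × 10⁸)³
   = 2.355 × 10⁻³ m/s²

2.355 × 10⁻³ m/s²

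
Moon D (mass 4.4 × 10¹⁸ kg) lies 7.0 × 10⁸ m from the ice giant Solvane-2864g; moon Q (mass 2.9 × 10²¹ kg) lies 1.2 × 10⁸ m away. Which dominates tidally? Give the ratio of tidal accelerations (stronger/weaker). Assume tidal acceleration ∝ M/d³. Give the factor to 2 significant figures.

Compare M/d³ for the two perturbers:
Moon D: (4.4 × 10¹⁸) / (7.0 × 10⁸)³ = 1.283 × 10⁻⁸
Moon Q: (2.9 × 10²¹) / (1.2 × 10⁸)³ = 1.678 × 10⁻³
Ratio (larger/smaller) = 1.3 × 10⁵

Moon Q, by a factor of ≈ 1.3 × 10⁵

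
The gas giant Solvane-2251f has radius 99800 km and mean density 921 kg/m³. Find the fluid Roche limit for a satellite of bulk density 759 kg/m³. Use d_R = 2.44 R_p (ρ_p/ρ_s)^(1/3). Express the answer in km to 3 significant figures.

d_R = 2.44 × 99800 km × (921/759)^(1/3)
    = 2.60 × 10⁵ km

2.60 × 10⁵ km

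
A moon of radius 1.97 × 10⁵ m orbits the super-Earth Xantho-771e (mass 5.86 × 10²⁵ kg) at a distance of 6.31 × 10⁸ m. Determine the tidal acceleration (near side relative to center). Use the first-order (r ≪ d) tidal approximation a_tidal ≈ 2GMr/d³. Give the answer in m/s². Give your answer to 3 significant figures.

6.13 × 10⁻⁶ m/s²

Δg = 2GMr/d³
   = 2 × (6.674 × 10⁻¹¹) × (5.86 × 10²⁵) × (1.97 × 10⁵) / (6.31 × 10⁸)³
   = 6.13 × 10⁻⁶ m/s²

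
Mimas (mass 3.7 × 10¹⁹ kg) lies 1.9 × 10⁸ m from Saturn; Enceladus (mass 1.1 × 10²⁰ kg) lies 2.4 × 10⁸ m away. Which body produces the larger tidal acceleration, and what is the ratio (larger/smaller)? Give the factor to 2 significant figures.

Enceladus, by a factor of ≈ 1.5

The tide-raising term goes as M/d³ (the gradient of a 1/d² field).
Mimas: (3.7 × 10¹⁹) / (1.9 × 10⁸)³ = 5.394 × 10⁻⁶
Enceladus: (1.1 × 10²⁰) / (2.4 × 10⁸)³ = 7.957 × 10⁻⁶
Ratio (larger/smaller) = 1.5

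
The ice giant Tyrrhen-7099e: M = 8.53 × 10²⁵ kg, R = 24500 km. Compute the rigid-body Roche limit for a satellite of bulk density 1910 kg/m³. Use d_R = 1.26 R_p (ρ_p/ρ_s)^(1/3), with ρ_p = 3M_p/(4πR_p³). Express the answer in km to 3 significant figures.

ρ_p = 3M_p/(4πR_p³) = 3 × (8.53 × 10²⁵) / (4π × (2.45 × 10⁷ m)³) = 1380 kg/m³
d_R = 1.26 × 24500 km × (1380/1910)^(1/3)
    = 27700 km

27700 km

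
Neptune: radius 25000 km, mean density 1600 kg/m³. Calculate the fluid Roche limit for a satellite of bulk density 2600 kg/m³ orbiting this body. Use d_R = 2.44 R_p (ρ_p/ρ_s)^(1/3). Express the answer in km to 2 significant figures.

d_R = 2.44 × 25000 km × (1600/2600)^(1/3)
    = 52000 km

52000 km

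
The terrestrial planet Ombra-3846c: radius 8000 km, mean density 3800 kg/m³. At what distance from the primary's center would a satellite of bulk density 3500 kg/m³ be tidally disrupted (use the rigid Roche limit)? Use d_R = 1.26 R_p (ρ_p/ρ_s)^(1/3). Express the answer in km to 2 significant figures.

d_R = 1.26 × 8000 km × (3800/3500)^(1/3)
    = 10000 km

10000 km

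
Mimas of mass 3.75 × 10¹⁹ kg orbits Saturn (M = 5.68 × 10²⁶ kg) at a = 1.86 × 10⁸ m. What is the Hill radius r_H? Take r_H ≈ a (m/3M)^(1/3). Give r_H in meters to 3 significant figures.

5.21 × 10⁵ m

r_H ≈ a (m/3M)^(1/3)
    = (1.86 × 10⁸) × (3.75 × 10¹⁹ / (3 × 5.68 × 10²⁶))^(1/3)
    = 5.21 × 10⁵ m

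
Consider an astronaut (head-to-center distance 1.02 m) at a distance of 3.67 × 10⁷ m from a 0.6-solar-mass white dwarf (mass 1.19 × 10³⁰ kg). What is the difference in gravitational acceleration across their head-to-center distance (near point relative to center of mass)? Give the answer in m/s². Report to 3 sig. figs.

3.28 × 10⁻³ m/s²

Δa = 2GMr/d³
   = 2 × (6.674 × 10⁻¹¹) × (1.19 × 10³⁰) × (1.02) / (3.67 × 10⁷)³
   = 3.28 × 10⁻³ m/s²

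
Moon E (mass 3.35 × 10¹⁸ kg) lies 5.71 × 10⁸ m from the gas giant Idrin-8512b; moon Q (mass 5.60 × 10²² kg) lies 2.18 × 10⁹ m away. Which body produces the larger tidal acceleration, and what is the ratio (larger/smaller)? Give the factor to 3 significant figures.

Tidal stretch scales as M/d³; compute that for each body.
Moon E: (3.35 × 10¹⁸) / (5.71 × 10⁸)³ = 1.799 × 10⁻⁸
Moon Q: (5.60 × 10²²) / (2.18 × 10⁹)³ = 5.405 × 10⁻⁶
Ratio (larger/smaller) = 300

Moon Q, by a factor of ≈ 300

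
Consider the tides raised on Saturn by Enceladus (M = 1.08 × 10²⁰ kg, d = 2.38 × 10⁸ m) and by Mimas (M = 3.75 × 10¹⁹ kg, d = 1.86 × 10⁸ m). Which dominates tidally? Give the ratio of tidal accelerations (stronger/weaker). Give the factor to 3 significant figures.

Enceladus, by a factor of ≈ 1.37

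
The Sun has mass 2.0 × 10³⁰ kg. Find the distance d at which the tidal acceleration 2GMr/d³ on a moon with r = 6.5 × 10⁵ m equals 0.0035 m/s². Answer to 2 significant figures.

2GMr/d³ = a_tidal  ⇒  d = (2GMr / a_tidal)^(1/3)
d = (2 × 6.674×10⁻¹¹ × (2.0 × 10³⁰) × (6.5 × 10⁵) / (0.0035))^(1/3)
  = 3.7 × 10⁹ m

3.7 × 10⁹ m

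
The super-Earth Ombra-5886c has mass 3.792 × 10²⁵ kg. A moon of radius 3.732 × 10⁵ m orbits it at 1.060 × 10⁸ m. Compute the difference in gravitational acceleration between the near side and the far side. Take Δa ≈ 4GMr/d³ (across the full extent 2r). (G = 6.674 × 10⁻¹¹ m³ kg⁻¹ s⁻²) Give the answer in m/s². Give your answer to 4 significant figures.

3.172 × 10⁻³ m/s²

Δa = 4GMr/d³
   = 4 × (6.674 × 10⁻¹¹) × (3.792 × 10²⁵) × (3.732 × 10⁵) / (1.060 × 10⁸)³
   = 3.172 × 10⁻³ m/s²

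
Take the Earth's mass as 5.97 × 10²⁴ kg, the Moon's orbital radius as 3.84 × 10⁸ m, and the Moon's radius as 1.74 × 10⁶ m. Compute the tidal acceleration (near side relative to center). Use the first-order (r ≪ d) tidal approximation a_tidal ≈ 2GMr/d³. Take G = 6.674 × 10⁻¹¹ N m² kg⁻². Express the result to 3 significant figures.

a_tidal = 2GMr/d³
        = 2 × (6.674 × 10⁻¹¹) × (5.97 × 10²⁴) × (1.74 × 10⁶) / (3.84 × 10⁸)³
        = 2.45 × 10⁻⁵ m/s²

2.45 × 10⁻⁵ m/s²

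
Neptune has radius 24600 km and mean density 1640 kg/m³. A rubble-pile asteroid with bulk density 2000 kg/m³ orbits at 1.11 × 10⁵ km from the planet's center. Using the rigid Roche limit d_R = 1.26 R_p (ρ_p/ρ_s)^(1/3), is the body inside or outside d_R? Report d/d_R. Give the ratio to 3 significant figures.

outside; d/d_R ≈ 3.83

d_R = 1.26 × (24600 km) × (1640/2000)^(1/3) = 29010 km
d/d_R = (1.11 × 10⁵) / (29010) = 3.83
Since d/d_R > 1, the body is outside the Roche limit.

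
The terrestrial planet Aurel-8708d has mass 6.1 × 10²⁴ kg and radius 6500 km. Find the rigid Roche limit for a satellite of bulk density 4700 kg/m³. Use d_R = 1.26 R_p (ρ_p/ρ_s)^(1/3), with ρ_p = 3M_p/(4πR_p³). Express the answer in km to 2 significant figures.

ρ_p = 3M_p/(4πR_p³) = 3 × (6.1 × 10²⁴) / (4π × (6.5 × 10⁶ m)³) = 5300 kg/m³
d_R = 1.26 × 6500 km × (5300/4700)^(1/3)
    = 8500 km

8500 km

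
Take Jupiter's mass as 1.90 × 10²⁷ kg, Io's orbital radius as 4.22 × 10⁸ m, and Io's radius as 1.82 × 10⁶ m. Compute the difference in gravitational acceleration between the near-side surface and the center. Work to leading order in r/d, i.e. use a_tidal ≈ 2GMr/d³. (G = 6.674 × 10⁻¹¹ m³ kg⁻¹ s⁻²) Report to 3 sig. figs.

6.14 × 10⁻³ m/s²

The tidal stretch is the gradient of GM/d² times the body's extent r, hence the 1/d³ dependence.
Δa = 2GMr/d³
   = 2 × (6.674 × 10⁻¹¹) × (1.90 × 10²⁷) × (1.82 × 10⁶) / (4.22 × 10⁸)³
   = 6.14 × 10⁻³ m/s²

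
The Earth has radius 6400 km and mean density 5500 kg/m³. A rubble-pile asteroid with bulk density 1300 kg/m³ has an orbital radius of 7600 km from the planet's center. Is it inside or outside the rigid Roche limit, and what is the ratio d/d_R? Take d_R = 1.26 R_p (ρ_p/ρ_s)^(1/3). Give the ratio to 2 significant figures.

inside; d/d_R ≈ 0.58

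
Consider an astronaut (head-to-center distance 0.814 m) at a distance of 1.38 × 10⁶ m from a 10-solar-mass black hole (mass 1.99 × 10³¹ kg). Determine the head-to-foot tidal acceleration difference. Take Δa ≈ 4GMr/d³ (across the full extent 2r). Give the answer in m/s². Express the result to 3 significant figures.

Differencing GM/(d−r)² and GM/(d+r)² to first order in r/d gives 4GMr/d³.
Δg = 4GMr/d³
   = 4 × (6.674 × 10⁻¹¹) × (1.99 × 10³¹) × (0.814) / (1.38 × 10⁶)³
   = 1.65 × 10³ m/s²

1.65 × 10³ m/s²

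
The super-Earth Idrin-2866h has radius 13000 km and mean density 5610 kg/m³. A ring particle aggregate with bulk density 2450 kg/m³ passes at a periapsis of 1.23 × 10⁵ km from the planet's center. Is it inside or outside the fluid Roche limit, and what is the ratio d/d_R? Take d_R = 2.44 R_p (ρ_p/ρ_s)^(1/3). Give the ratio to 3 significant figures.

d_R = 2.44 × (13000 km) × (5610/2450)^(1/3) = 41810 km
d/d_R = (1.23 × 10⁵) / (41810) = 2.94
Since d/d_R > 1, the body is outside the Roche limit.

outside; d/d_R ≈ 2.94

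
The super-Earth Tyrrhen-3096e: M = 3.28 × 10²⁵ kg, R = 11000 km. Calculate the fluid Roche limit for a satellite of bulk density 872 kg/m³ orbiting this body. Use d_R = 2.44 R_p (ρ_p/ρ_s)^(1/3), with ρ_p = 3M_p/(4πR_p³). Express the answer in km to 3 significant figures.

50700 km

ρ_p = 3M_p/(4πR_p³) = 3 × (3.28 × 10²⁵) / (4π × (1.10 × 10⁷ m)³) = 5880 kg/m³
d_R = 2.44 × 11000 km × (5880/872)^(1/3)
    = 50700 km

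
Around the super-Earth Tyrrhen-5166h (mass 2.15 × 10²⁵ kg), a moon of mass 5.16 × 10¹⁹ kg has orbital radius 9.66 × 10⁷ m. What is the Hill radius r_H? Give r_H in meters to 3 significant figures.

r_H ≈ a (m/3M)^(1/3)
    = (9.66 × 10⁷) × (5.16 × 10¹⁹ / (3 × 2.15 × 10²⁵))^(1/3)
    = 8.97 × 10⁵ m

8.97 × 10⁵ m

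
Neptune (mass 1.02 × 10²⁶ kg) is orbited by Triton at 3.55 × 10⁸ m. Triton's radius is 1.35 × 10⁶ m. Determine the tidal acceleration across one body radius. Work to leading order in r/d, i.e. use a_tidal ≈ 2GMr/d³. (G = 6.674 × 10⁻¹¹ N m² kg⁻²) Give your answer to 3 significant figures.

4.11 × 10⁻⁴ m/s²

The tidal stretch is the gradient of GM/d² times the body's extent r, hence the 1/d³ dependence.
Δg = 2GMr/d³
   = 2 × (6.674 × 10⁻¹¹) × (1.02 × 10²⁶) × (1.35 × 10⁶) / (3.55 × 10⁸)³
   = 4.11 × 10⁻⁴ m/s²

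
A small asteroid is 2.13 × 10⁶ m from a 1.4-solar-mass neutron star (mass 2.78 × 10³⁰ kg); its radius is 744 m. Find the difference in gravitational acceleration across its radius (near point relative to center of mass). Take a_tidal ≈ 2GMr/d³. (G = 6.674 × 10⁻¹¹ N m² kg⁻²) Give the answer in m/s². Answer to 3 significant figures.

The tidal stretch is the gradient of GM/d² times the body's extent r, hence the 1/d³ dependence.
a_tidal = 2GMr/d³
        = 2 × (6.674 × 10⁻¹¹) × (2.78 × 10³⁰) × (744) / (2.13 × 10⁶)³
        = 2.86 × 10⁴ m/s²

2.86 × 10⁴ m/s²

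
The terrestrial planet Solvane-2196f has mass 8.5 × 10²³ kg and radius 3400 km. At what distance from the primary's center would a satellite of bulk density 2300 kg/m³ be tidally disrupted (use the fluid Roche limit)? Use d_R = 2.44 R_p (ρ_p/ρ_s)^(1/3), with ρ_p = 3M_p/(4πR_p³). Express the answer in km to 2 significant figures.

11000 km

ρ_p = 3M_p/(4πR_p³) = 3 × (8.5 × 10²³) / (4π × (3.4 × 10⁶ m)³) = 5200 kg/m³
d_R = 2.44 × 3400 km × (5200/2300)^(1/3)
    = 11000 km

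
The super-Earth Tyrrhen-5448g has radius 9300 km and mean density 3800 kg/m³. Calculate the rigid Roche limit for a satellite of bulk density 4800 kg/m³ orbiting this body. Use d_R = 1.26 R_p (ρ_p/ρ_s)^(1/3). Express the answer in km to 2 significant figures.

d_R = 1.26 × 9300 km × (3800/4800)^(1/3)
    = 11000 km

11000 km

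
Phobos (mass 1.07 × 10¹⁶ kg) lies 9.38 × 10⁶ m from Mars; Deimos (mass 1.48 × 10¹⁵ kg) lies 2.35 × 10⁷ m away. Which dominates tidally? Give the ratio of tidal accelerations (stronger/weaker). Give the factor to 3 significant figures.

Compare M/d³ for the two perturbers:
Phobos: (1.07 × 10¹⁶) / (9.38 × 10⁶)³ = 1.297 × 10⁻⁵
Deimos: (1.48 × 10¹⁵) / (2.35 × 10⁷)³ = 1.140 × 10⁻⁷
Ratio (larger/smaller) = 114

Phobos, by a factor of ≈ 114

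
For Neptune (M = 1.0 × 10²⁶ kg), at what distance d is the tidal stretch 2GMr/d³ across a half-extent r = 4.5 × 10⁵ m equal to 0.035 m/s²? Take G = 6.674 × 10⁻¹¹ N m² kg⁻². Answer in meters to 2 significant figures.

5.6 × 10⁷ m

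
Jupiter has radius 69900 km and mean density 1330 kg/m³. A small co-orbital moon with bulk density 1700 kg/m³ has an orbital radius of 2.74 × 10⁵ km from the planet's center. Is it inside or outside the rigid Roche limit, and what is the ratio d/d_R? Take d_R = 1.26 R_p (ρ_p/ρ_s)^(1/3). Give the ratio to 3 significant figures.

outside; d/d_R ≈ 3.38

d_R = 1.26 × (69900 km) × (1330/1700)^(1/3) = 81160 km
d/d_R = (2.74 × 10⁵) / (81160) = 3.38
Since d/d_R > 1, the body is outside the Roche limit.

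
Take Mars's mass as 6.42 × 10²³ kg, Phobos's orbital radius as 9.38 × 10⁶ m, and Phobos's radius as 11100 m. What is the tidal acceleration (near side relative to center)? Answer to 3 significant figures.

1.15 × 10⁻³ m/s²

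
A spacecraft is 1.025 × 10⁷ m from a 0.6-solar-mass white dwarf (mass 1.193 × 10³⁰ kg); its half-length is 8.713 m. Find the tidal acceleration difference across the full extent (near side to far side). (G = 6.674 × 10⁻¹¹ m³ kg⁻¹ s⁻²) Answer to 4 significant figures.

2.577 m/s²

Δg = 4GMr/d³
   = 4 × (6.674 × 10⁻¹¹) × (1.193 × 10³⁰) × (8.713) / (1.025 × 10⁷)³
   = 2.577 m/s²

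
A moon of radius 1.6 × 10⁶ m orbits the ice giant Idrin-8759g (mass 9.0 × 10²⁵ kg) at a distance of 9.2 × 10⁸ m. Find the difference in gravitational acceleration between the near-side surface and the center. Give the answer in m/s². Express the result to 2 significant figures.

Since r ≪ d, expand the inverse-square field across one radius to get the leading 2GMr/d³ term.
a_tidal = 2GMr/d³
        = 2 × (6.674 × 10⁻¹¹) × (9.0 × 10²⁵) × (1.6 × 10⁶) / (9.2 × 10⁸)³
        = 2.5 × 10⁻⁵ m/s²

2.5 × 10⁻⁵ m/s²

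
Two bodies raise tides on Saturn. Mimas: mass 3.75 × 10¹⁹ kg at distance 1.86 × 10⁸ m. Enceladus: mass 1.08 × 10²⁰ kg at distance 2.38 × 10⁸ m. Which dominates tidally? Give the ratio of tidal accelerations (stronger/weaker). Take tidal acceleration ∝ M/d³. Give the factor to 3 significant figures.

Tidal acceleration ∝ M/d³, so compare M/d³ for each.
Mimas: (3.75 × 10¹⁹) / (1.86 × 10⁸)³ = 5.828 × 10⁻⁶
Enceladus: (1.08 × 10²⁰) / (2.38 × 10⁸)³ = 8.011 × 10⁻⁶
Ratio (larger/smaller) = 1.37

Enceladus, by a factor of ≈ 1.37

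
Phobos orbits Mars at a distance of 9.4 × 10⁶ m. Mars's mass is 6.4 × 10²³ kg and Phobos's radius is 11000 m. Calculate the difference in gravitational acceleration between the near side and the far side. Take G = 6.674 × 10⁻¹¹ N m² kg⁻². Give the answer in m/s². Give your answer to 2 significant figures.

2.3 × 10⁻³ m/s²

The field gradient is 2GM/d³; across the full diameter 2r the difference is 4GMr/d³.
Δa = 4GMr/d³
   = 4 × (6.674 × 10⁻¹¹) × (6.4 × 10²³) × (11000) / (9.4 × 10⁶)³
   = 2.3 × 10⁻³ m/s²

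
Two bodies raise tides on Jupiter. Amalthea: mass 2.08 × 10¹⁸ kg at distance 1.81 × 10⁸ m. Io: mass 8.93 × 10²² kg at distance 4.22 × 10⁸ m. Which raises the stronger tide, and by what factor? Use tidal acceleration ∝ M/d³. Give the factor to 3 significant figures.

The tide-raising term goes as M/d³ (the gradient of a 1/d² field).
Amalthea: (2.08 × 10¹⁸) / (1.81 × 10⁸)³ = 3.508 × 10⁻⁷
Io: (8.93 × 10²²) / (4.22 × 10⁸)³ = 1.188 × 10⁻³
Ratio (larger/smaller) = 3390

Io, by a factor of ≈ 3390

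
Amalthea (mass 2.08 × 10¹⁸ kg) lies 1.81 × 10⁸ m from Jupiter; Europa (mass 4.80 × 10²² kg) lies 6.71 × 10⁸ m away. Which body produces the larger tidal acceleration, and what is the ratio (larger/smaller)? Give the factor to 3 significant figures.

The tide-raising term goes as M/d³ (the gradient of a 1/d² field).
Amalthea: (2.08 × 10¹⁸) / (1.81 × 10⁸)³ = 3.508 × 10⁻⁷
Europa: (4.80 × 10²²) / (6.71 × 10⁸)³ = 1.589 × 10⁻⁴
Ratio (larger/smaller) = 453

Europa, by a factor of ≈ 453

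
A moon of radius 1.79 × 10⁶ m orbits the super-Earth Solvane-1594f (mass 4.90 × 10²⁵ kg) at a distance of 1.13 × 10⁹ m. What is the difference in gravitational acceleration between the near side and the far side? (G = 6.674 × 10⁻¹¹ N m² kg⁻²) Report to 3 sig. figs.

1.62 × 10⁻⁵ m/s²

Δg = 4GMr/d³
   = 4 × (6.674 × 10⁻¹¹) × (4.90 × 10²⁵) × (1.79 × 10⁶) / (1.13 × 10⁹)³
   = 1.62 × 10⁻⁵ m/s²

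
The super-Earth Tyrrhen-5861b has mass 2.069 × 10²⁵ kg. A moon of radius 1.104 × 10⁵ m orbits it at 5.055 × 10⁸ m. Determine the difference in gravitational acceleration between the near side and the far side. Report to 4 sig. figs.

4.721 × 10⁻⁶ m/s²

Near-to-far spans 2r, so the tidal difference is twice the near-to-center value: 4GMr/d³.
a_tidal = 4GMr/d³
        = 4 × (6.674 × 10⁻¹¹) × (2.069 × 10²⁵) × (1.104 × 10⁵) / (5.055 × 10⁸)³
        = 4.721 × 10⁻⁶ m/s²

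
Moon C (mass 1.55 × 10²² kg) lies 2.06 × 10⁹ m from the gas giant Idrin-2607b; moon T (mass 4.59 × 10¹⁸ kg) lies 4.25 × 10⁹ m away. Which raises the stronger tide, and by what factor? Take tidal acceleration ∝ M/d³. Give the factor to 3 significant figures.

Moon C, by a factor of ≈ 29700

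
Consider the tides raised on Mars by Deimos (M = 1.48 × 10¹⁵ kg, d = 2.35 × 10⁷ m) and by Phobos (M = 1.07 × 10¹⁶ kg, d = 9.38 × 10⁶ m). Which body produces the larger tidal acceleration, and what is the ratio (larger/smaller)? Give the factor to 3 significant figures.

Phobos, by a factor of ≈ 114

The tide-raising term goes as M/d³ (the gradient of a 1/d² field).
Deimos: (1.48 × 10¹⁵) / (2.35 × 10⁷)³ = 1.140 × 10⁻⁷
Phobos: (1.07 × 10¹⁶) / (9.38 × 10⁶)³ = 1.297 × 10⁻⁵
Ratio (larger/smaller) = 114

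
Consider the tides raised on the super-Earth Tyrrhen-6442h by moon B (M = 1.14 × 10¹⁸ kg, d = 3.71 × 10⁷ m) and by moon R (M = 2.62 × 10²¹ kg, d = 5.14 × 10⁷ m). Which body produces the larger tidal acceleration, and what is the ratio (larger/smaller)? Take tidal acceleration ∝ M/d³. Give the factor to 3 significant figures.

Moon R, by a factor of ≈ 864

Tidal stretch scales as M/d³; compute that for each body.
Moon B: (1.14 × 10¹⁸) / (3.71 × 10⁷)³ = 2.232 × 10⁻⁵
Moon R: (2.62 × 10²¹) / (5.14 × 10⁷)³ = 1.929 × 10⁻²
Ratio (larger/smaller) = 864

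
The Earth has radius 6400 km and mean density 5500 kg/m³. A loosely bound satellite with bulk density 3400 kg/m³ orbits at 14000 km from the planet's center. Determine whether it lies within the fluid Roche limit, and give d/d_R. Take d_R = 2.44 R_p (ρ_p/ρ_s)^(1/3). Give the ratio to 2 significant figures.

inside; d/d_R ≈ 0.76

d_R = 2.44 × (6400 km) × (5500/3400)^(1/3) = 18330 km
d/d_R = (14000) / (18330) = 0.76
Since d/d_R < 1, the body is inside the Roche limit.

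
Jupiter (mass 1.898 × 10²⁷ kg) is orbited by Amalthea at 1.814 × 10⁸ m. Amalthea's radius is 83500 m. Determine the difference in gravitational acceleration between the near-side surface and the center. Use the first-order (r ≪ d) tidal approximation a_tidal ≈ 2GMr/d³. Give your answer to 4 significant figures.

Since r ≪ d, expand the inverse-square field across one radius to get the leading 2GMr/d³ term.
Δg = 2GMr/d³
   = 2 × (6.674 × 10⁻¹¹) × (1.898 × 10²⁷) × (83500) / (1.814 × 10⁸)³
   = 3.544 × 10⁻³ m/s²

3.544 × 10⁻³ m/s²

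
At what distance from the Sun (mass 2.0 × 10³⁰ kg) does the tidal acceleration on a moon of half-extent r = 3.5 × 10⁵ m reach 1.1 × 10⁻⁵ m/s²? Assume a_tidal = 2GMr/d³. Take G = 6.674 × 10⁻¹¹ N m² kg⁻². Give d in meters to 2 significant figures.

2GMr/d³ = a_tidal  ⇒  d = (2GMr / a_tidal)^(1/3)
d = (2 × 6.674×10⁻¹¹ × (2.0 × 10³⁰) × (3.5 × 10⁵) / (1.1 × 10⁻⁵))^(1/3)
  = 2.0 × 10¹⁰ m

2.0 × 10¹⁰ m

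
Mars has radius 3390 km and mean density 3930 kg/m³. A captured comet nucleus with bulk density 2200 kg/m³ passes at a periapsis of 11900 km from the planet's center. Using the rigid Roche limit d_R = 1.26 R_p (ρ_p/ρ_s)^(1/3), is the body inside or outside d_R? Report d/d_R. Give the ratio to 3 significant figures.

d_R = 1.26 × (3390 km) × (3930/2200)^(1/3) = 5183 km
d/d_R = (11900) / (5183) = 2.30
Since d/d_R > 1, the body is outside the Roche limit.

outside; d/d_R ≈ 2.30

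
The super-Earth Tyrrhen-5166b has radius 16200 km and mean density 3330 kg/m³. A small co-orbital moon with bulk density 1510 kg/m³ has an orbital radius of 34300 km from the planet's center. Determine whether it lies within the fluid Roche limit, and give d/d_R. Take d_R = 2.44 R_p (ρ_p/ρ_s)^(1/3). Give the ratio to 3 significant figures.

inside; d/d_R ≈ 0.667

d_R = 2.44 × (16200 km) × (3330/1510)^(1/3) = 51450 km
d/d_R = (34300) / (51450) = 0.667
Since d/d_R < 1, the body is inside the Roche limit.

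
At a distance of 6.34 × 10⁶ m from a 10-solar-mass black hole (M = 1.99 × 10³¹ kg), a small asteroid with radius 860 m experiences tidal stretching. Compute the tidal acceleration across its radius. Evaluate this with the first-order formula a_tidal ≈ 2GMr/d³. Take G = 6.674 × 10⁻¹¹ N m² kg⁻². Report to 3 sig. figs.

8.96 × 10³ m/s²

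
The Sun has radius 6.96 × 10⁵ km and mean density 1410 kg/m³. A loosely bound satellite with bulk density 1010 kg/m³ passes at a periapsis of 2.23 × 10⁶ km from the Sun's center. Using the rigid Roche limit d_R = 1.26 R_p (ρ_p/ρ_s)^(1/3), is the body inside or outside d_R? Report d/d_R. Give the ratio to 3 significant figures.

outside; d/d_R ≈ 2.28

d_R = 1.26 × (6.96 × 10⁵ km) × (1410/1010)^(1/3) = 9.801 × 10⁵ km
d/d_R = (2.23 × 10⁶) / (9.801 × 10⁵) = 2.28
Since d/d_R > 1, the body is outside the Roche limit.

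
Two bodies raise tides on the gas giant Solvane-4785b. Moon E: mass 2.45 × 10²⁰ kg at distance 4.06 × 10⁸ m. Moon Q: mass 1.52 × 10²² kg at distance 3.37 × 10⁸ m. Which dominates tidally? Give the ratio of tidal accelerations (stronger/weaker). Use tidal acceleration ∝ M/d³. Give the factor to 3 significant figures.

Moon Q, by a factor of ≈ 108

The tide-raising term goes as M/d³ (the gradient of a 1/d² field).
Moon E: (2.45 × 10²⁰) / (4.06 × 10⁸)³ = 3.661 × 10⁻⁶
Moon Q: (1.52 × 10²²) / (3.37 × 10⁸)³ = 3.971 × 10⁻⁴
Ratio (larger/smaller) = 108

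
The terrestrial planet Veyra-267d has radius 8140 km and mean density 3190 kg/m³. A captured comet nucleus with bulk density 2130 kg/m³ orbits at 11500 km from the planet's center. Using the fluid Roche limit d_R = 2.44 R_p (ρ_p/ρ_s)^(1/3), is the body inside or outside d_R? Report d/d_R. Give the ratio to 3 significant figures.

inside; d/d_R ≈ 0.506

d_R = 2.44 × (8140 km) × (3190/2130)^(1/3) = 22720 km
d/d_R = (11500) / (22720) = 0.506
Since d/d_R < 1, the body is inside the Roche limit.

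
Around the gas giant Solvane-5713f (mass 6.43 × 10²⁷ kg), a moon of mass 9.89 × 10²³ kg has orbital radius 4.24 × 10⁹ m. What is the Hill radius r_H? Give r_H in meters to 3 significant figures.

1.58 × 10⁸ m

r_H ≈ a (m/3M)^(1/3)
    = (4.24 × 10⁹) × (9.89 × 10²³ / (3 × 6.43 × 10²⁷))^(1/3)
    = 1.58 × 10⁸ m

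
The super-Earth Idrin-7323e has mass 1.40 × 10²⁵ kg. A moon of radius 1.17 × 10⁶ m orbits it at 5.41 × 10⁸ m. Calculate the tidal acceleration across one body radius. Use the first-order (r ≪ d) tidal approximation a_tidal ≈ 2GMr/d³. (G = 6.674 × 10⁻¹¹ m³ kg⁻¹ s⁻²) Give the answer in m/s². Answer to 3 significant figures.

Since r ≪ d, expand the inverse-square field across one radius to get the leading 2GMr/d³ term.
Δg = 2GMr/d³
   = 2 × (6.674 × 10⁻¹¹) × (1.40 × 10²⁵) × (1.17 × 10⁶) / (5.41 × 10⁸)³
   = 1.38 × 10⁻⁵ m/s²

1.38 × 10⁻⁵ m/s²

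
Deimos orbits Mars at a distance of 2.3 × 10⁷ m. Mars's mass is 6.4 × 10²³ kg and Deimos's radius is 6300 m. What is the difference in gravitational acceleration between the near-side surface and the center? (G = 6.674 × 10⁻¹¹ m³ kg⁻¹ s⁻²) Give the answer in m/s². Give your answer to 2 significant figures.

4.4 × 10⁻⁵ m/s²

Since r ≪ d, expand the inverse-square field across one radius to get the leading 2GMr/d³ term.
Δa = 2GMr/d³
   = 2 × (6.674 × 10⁻¹¹) × (6.4 × 10²³) × (6300) / (2.3 × 10⁷)³
   = 4.4 × 10⁻⁵ m/s²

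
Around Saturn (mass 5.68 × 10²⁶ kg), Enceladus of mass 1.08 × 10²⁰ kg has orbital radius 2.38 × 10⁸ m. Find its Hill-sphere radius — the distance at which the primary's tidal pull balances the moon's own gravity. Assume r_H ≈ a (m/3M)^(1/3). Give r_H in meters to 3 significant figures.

r_H ≈ a (m/3M)^(1/3)
    = (2.38 × 10⁸) × (1.08 × 10²⁰ / (3 × 5.68 × 10²⁶))^(1/3)
    = 9.49 × 10⁵ m

9.49 × 10⁵ m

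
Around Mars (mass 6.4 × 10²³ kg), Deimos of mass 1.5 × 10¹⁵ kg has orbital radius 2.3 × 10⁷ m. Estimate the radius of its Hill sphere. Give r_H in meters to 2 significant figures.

2.1 × 10⁴ m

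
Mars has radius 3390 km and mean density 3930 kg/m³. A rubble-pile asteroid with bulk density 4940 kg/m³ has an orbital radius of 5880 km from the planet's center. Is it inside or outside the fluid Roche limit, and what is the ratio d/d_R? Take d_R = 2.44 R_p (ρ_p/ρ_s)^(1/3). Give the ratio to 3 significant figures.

inside; d/d_R ≈ 0.767

d_R = 2.44 × (3390 km) × (3930/4940)^(1/3) = 7664 km
d/d_R = (5880) / (7664) = 0.767
Since d/d_R < 1, the body is inside the Roche limit.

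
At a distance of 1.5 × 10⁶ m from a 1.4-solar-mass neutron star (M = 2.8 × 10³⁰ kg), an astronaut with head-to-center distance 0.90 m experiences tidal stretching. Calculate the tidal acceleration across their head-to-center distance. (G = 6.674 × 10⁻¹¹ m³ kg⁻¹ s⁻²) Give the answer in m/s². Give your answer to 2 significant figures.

1.0 × 10² m/s²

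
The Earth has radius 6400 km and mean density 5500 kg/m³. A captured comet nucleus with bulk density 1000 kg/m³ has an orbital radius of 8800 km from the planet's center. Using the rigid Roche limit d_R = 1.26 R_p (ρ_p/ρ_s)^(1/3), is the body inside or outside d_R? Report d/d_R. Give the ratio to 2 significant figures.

d_R = 1.26 × (6400 km) × (5500/1000)^(1/3) = 14230 km
d/d_R = (8800) / (14230) = 0.62
Since d/d_R < 1, the body is inside the Roche limit.

inside; d/d_R ≈ 0.62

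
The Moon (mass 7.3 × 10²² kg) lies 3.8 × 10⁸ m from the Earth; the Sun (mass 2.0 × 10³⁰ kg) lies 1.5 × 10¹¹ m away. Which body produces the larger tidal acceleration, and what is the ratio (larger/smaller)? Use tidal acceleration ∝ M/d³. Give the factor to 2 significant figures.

The Moon, by a factor of ≈ 2.2

Tidal stretch scales as M/d³; compute that for each body.
The Moon: (7.3 × 10²²) / (3.8 × 10⁸)³ = 1.330 × 10⁻³
The Sun: (2.0 × 10³⁰) / (1.5 × 10¹¹)³ = 5.926 × 10⁻⁴
Ratio (larger/smaller) = 2.2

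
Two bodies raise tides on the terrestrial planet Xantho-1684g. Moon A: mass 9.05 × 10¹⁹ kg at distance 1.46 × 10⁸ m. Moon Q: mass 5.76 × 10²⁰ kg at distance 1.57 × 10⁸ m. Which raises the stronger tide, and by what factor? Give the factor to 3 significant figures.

Tidal acceleration ∝ M/d³, so compare M/d³ for each.
Moon A: (9.05 × 10¹⁹) / (1.46 × 10⁸)³ = 2.908 × 10⁻⁵
Moon Q: (5.76 × 10²⁰) / (1.57 × 10⁸)³ = 1.488 × 10⁻⁴
Ratio (larger/smaller) = 5.12

Moon Q, by a factor of ≈ 5.12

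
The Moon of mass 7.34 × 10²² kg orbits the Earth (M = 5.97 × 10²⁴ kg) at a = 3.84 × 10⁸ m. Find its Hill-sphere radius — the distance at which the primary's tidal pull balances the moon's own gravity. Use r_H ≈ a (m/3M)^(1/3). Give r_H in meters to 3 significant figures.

r_H ≈ a (m/3M)^(1/3)
    = (3.84 × 10⁸) × (7.34 × 10²² / (3 × 5.97 × 10²⁴))^(1/3)
    = 6.15 × 10⁷ m

6.15 × 10⁷ m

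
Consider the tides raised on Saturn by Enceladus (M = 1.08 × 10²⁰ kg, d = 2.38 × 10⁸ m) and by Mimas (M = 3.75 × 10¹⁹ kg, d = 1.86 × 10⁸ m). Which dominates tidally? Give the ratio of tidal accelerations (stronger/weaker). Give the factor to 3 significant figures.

Enceladus, by a factor of ≈ 1.37

The tide-raising term goes as M/d³ (the gradient of a 1/d² field).
Enceladus: (1.08 × 10²⁰) / (2.38 × 10⁸)³ = 8.011 × 10⁻⁶
Mimas: (3.75 × 10¹⁹) / (1.86 × 10⁸)³ = 5.828 × 10⁻⁶
Ratio (larger/smaller) = 1.37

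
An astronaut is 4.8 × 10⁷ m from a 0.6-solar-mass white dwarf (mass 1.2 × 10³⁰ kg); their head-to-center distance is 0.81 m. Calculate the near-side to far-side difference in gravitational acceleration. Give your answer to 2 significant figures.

Differencing GM/(d−r)² and GM/(d+r)² to first order in r/d gives 4GMr/d³.
Δg = 4GMr/d³
   = 4 × (6.674 × 10⁻¹¹) × (1.2 × 10³⁰) × (0.81) / (4.8 × 10⁷)³
   = 2.3 × 10⁻³ m/s²

2.3 × 10⁻³ m/s²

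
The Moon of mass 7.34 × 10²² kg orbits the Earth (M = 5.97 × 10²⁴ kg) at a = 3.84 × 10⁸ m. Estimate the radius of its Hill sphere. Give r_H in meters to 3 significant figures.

r_H ≈ a (m/3M)^(1/3)
    = (3.84 × 10⁸) × (7.34 × 10²² / (3 × 5.97 × 10²⁴))^(1/3)
    = 6.15 × 10⁷ m

6.15 × 10⁷ m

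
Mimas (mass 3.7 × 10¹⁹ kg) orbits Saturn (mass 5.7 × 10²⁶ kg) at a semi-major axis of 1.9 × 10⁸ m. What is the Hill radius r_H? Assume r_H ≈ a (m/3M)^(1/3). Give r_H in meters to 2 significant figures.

r_H ≈ a (m/3M)^(1/3)
    = (1.9 × 10⁸) × (3.7 × 10¹⁹ / (3 × 5.7 × 10²⁶))^(1/3)
    = 5.3 × 10⁵ m

5.3 × 10⁵ m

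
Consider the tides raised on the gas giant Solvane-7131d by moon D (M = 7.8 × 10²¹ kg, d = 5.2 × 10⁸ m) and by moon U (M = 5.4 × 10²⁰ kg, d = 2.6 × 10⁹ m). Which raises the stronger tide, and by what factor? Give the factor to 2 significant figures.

Moon D, by a factor of ≈ 1800

Tidal acceleration ∝ M/d³, so compare M/d³ for each.
Moon D: (7.8 × 10²¹) / (5.2 × 10⁸)³ = 5.547 × 10⁻⁵
Moon U: (5.4 × 10²⁰) / (2.6 × 10⁹)³ = 3.072 × 10⁻⁸
Ratio (larger/smaller) = 1800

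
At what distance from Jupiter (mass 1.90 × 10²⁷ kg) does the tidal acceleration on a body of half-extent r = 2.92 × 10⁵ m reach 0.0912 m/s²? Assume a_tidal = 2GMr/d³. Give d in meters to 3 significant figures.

2GMr/d³ = a_tidal  ⇒  d = (2GMr / a_tidal)^(1/3)
d = (2 × 6.674×10⁻¹¹ × (1.90 × 10²⁷) × (2.92 × 10⁵) / (0.0912))^(1/3)
  = 9.33 × 10⁷ m

9.33 × 10⁷ m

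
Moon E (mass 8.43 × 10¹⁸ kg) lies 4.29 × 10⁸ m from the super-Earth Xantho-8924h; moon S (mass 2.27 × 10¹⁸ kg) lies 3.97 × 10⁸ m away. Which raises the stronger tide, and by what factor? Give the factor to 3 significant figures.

Tidal acceleration ∝ M/d³, so compare M/d³ for each.
Moon E: (8.43 × 10¹⁸) / (4.29 × 10⁸)³ = 1.068 × 10⁻⁷
Moon S: (2.27 × 10¹⁸) / (3.97 × 10⁸)³ = 3.628 × 10⁻⁸
Ratio (larger/smaller) = 2.94

Moon E, by a factor of ≈ 2.94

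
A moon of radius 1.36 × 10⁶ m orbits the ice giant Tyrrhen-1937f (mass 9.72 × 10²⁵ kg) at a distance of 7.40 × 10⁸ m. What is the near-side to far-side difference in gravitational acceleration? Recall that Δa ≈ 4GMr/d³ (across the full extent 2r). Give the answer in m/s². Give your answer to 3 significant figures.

The field gradient is 2GM/d³; across the full diameter 2r the difference is 4GMr/d³.
Δg = 4GMr/d³
   = 4 × (6.674 × 10⁻¹¹) × (9.72 × 10²⁵) × (1.36 × 10⁶) / (7.40 × 10⁸)³
   = 8.71 × 10⁻⁵ m/s²

8.71 × 10⁻⁵ m/s²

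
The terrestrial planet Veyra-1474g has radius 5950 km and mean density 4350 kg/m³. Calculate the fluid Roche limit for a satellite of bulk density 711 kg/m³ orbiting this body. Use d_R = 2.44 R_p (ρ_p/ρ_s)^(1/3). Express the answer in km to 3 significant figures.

26600 km

d_R = 2.44 × 5950 km × (4350/711)^(1/3)
    = 26600 km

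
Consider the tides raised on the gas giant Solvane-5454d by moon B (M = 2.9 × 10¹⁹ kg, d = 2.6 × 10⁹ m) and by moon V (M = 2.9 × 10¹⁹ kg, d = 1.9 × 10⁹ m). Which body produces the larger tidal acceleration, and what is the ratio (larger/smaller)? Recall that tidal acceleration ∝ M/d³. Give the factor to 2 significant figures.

Moon V, by a factor of ≈ 2.6

Compare M/d³ for the two perturbers:
Moon B: (2.9 × 10¹⁹) / (2.6 × 10⁹)³ = 1.650 × 10⁻⁹
Moon V: (2.9 × 10¹⁹) / (1.9 × 10⁹)³ = 4.228 × 10⁻⁹
Ratio (larger/smaller) = 2.6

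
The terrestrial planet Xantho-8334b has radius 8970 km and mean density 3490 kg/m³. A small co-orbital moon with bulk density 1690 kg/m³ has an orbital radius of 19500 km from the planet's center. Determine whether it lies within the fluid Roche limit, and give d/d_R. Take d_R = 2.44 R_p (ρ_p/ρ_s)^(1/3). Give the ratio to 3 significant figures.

d_R = 2.44 × (8970 km) × (3490/1690)^(1/3) = 27870 km
d/d_R = (19500) / (27870) = 0.700
Since d/d_R < 1, the body is inside the Roche limit.

inside; d/d_R ≈ 0.700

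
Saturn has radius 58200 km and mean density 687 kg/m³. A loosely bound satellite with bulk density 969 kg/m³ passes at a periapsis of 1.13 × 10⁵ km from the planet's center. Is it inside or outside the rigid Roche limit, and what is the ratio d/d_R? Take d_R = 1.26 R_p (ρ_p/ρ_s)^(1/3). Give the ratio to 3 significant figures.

outside; d/d_R ≈ 1.73

d_R = 1.26 × (58200 km) × (687/969)^(1/3) = 65390 km
d/d_R = (1.13 × 10⁵) / (65390) = 1.73
Since d/d_R > 1, the body is outside the Roche limit.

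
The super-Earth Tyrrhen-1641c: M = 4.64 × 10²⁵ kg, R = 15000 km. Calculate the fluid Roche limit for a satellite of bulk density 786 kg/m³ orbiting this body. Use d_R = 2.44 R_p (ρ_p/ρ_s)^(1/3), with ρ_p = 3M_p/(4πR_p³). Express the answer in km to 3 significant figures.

58900 km

ρ_p = 3M_p/(4πR_p³) = 3 × (4.64 × 10²⁵) / (4π × (1.50 × 10⁷ m)³) = 3280 kg/m³
d_R = 2.44 × 15000 km × (3280/786)^(1/3)
    = 58900 km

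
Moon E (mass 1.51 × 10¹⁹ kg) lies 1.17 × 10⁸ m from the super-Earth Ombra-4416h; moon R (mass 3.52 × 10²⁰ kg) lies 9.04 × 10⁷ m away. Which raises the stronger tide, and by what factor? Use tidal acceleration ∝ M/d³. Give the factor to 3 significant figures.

Compare M/d³ for the two perturbers:
Moon E: (1.51 × 10¹⁹) / (1.17 × 10⁸)³ = 9.428 × 10⁻⁶
Moon R: (3.52 × 10²⁰) / (9.04 × 10⁷)³ = 4.765 × 10⁻⁴
Ratio (larger/smaller) = 50.5

Moon R, by a factor of ≈ 50.5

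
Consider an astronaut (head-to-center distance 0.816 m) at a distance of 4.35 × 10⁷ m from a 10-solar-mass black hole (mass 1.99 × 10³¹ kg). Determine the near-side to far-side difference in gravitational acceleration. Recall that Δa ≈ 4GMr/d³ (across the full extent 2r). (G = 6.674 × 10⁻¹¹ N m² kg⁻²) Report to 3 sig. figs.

5.27 × 10⁻² m/s²

The field gradient is 2GM/d³; across the full diameter 2r the difference is 4GMr/d³.
Δa = 4GMr/d³
   = 4 × (6.674 × 10⁻¹¹) × (1.99 × 10³¹) × (0.816) / (4.35 × 10⁷)³
   = 5.27 × 10⁻² m/s²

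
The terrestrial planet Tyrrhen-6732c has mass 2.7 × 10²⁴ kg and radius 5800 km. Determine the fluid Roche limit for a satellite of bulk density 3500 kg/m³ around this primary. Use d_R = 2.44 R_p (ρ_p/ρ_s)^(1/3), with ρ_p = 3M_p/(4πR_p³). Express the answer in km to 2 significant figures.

14000 km

ρ_p = 3M_p/(4πR_p³) = 3 × (2.7 × 10²⁴) / (4π × (5.8 × 10⁶ m)³) = 3300 kg/m³
d_R = 2.44 × 5800 km × (3300/3500)^(1/3)
    = 14000 km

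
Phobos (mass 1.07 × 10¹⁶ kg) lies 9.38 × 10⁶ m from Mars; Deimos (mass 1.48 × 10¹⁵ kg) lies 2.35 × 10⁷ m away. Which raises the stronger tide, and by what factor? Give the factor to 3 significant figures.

Phobos, by a factor of ≈ 114

Compare M/d³ for the two perturbers:
Phobos: (1.07 × 10¹⁶) / (9.38 × 10⁶)³ = 1.297 × 10⁻⁵
Deimos: (1.48 × 10¹⁵) / (2.35 × 10⁷)³ = 1.140 × 10⁻⁷
Ratio (larger/smaller) = 114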